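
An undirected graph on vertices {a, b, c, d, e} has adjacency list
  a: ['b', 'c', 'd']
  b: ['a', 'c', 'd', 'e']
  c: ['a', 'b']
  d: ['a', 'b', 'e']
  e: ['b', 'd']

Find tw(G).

2

A width-2 tree decomposition is:
Bags: B1 = {b, d, e}  B2 = {a, b, d}  B3 = {a, b, c}
Tree: B1–B2, B2–B3
Each bag holds 3 vertices, so the decomposition has width 2, which upper-bounds the treewidth. For the lower bound, the 3 vertices {b, d, e} are pairwise adjacent, and any tree decomposition puts a clique entirely inside one bag — forcing width ≥ 2. The upper and lower bounds meet at 2, so that is the treewidth.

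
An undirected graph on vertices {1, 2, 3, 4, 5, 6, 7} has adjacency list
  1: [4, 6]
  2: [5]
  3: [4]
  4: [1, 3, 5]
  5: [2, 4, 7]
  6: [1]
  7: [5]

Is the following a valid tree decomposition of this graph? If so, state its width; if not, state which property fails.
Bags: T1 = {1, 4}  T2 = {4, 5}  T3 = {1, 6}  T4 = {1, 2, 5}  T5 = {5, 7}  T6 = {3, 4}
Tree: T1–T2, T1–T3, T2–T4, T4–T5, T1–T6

No — bags containing vertex 1 are not connected in the tree.

A tree decomposition must satisfy three properties: every vertex lies in some bag; for every edge, both endpoints lie together in some bag; and for every vertex, the bags containing it form a connected subtree. Here bags containing vertex 1 are not connected in the tree, so the decomposition is invalid.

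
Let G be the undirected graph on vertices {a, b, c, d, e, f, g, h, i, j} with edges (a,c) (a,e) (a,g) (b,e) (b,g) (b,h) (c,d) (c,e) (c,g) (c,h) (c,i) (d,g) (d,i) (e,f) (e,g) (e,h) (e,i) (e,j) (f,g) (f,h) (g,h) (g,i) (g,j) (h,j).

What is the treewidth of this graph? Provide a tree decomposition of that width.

Each bag holds 4 vertices, so the decomposition has width 3, which upper-bounds the treewidth. For the lower bound, the 4 vertices {c, d, g, i} are pairwise adjacent, and any tree decomposition puts a clique entirely inside one bag — forcing width ≥ 3. Hence tw(G) = 3 exactly.

Treewidth 3.
One optimal decomposition is:
Bags: B1 = {e, f, g, h}  B2 = {c, e, g, h}  B3 = {e, g, h, j}  B4 = {b, e, g, h}  B5 = {c, e, g, i}  B6 = {c, d, g, i}  B7 = {a, c, e, g}
Tree: B1–B2, B2–B3, B1–B4, B2–B5, B5–B6, B2–B7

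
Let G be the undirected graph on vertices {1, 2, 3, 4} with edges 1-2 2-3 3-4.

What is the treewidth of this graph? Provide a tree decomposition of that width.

The largest bag has 2 vertices, giving width 1; this decomposition certifies tw(G) ≤ 1. Since G has at least one edge (e.g. 3–2), it is not an edgeless graph, so tw(G) ≥ 1. The upper and lower bounds meet at 1, so that is the treewidth.

Treewidth 1.
One such decomposition:
Bags: B1 = {2, 3}  B2 = {3, 4}  B3 = {1, 2}
Tree: B1–B2, B1–B3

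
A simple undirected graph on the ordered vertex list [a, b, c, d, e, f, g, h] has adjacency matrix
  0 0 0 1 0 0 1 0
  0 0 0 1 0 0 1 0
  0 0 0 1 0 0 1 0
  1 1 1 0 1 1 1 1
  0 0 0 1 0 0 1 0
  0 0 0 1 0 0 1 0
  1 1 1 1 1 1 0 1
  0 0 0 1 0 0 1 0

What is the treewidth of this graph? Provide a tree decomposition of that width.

Every bag has size at most 3, so the width is 3 − 1 = 2 and tw(G) ≤ 2. On the other hand G contains the 3-clique {d, f, g}. A clique must lie in a single bag of any decomposition, so no decomposition can have width below 2. Hence tw(G) = 2 exactly.

Treewidth 2.
Bags: B1 = {c, d, g}  B2 = {d, g, h}  B3 = {a, d, g}  B4 = {b, d, g}  B5 = {d, e, g}  B6 = {d, f, g}
Tree: B1–B2, B2–B3, B2–B4, B1–B5, B3–B6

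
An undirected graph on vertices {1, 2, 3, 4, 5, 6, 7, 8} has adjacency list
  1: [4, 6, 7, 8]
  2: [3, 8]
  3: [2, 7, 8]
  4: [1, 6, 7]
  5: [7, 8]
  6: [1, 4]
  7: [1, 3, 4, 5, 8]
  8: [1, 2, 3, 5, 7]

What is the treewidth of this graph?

A width-2 tree decomposition is:
Bags: B1 = {1, 4, 7}  B2 = {1, 7, 8}  B3 = {3, 7, 8}  B4 = {5, 7, 8}  B5 = {1, 4, 6}  B6 = {2, 3, 8}
Tree: B1–B2, B2–B3, B2–B4, B1–B5, B3–B6
Every bag has size at most 3, so the width is 3 − 1 = 2 and tw(G) ≤ 2. On the other hand G contains the 3-clique {2, 3, 8}. A clique must lie in a single bag of any decomposition, so no decomposition can have width below 2. Hence tw(G) = 2 exactly.

2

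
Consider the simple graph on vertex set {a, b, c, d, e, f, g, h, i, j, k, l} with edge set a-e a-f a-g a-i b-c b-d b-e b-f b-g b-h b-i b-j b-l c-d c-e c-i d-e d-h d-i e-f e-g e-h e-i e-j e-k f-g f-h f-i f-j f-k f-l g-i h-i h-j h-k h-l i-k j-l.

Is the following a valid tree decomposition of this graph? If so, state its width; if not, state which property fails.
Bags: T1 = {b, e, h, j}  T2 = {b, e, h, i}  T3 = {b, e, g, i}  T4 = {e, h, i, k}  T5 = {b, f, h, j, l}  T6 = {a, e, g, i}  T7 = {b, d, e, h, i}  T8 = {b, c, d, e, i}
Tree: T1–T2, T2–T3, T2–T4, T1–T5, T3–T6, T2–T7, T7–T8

A tree decomposition must satisfy three properties: every vertex lies in some bag; for every edge, both endpoints lie together in some bag; and for every vertex, the bags containing it form a connected subtree. Here edge (f,e) lies in no bag, so the decomposition is invalid.

No — edge (f,e) lies in no bag.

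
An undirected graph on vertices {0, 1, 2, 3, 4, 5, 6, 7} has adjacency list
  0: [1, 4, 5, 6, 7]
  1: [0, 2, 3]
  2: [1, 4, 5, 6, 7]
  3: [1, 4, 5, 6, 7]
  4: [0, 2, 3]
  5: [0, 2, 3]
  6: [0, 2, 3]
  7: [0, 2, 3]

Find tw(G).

3

A width-3 tree decomposition is:
Bags: B1 = {0, 2, 3, 7}  B2 = {0, 2, 3, 6}  B3 = {0, 2, 3, 4}  B4 = {0, 1, 2, 3}  B5 = {0, 2, 3, 5}
Tree: B1–B2, B2–B3, B3–B4, B4–B5
The largest bag has 4 vertices, giving width 3; this decomposition certifies tw(G) ≤ 3. For the lower bound: the 4 vertex sets {2,7}, {0,6}, {3}, {4} are disjoint, each induces a connected subgraph, and every pair is joined by at least one edge of G. Contracting each set to a single vertex therefore yields K_{4} as a minor, and since treewidth is minor-monotone, tw(G) ≥ tw(K_{4}) = 3. The upper and lower bounds meet at 3, so that is the treewidth.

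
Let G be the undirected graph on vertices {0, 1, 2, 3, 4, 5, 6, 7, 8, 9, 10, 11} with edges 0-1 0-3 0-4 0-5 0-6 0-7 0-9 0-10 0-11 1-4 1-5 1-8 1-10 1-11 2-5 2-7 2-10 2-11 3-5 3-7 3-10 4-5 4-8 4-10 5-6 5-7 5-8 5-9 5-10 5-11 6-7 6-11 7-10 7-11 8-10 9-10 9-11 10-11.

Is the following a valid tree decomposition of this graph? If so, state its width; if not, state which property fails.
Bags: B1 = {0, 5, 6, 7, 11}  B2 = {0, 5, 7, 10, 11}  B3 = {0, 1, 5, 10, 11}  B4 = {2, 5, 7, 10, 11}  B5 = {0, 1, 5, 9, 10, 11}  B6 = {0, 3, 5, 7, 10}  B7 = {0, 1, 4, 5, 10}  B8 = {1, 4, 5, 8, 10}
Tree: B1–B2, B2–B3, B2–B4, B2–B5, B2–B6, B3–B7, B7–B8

No — bags containing vertex 1 are not connected in the tree.

A tree decomposition must satisfy three properties: every vertex lies in some bag; for every edge, both endpoints lie together in some bag; and for every vertex, the bags containing it form a connected subtree. Here bags containing vertex 1 are not connected in the tree, so the decomposition is invalid.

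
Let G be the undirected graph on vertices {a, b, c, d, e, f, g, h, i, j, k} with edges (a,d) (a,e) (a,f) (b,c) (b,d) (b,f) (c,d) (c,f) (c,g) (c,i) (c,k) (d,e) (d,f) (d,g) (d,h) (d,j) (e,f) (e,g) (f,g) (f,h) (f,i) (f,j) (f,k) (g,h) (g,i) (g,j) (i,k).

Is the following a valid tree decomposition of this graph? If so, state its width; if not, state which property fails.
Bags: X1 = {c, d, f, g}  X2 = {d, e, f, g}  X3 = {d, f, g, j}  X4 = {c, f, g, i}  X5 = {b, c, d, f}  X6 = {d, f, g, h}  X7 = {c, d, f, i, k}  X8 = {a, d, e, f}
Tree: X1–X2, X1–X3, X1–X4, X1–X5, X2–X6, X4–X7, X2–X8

A tree decomposition must satisfy three properties: every vertex lies in some bag; for every edge, both endpoints lie together in some bag; and for every vertex, the bags containing it form a connected subtree. Here bags containing vertex d are not connected in the tree, so the decomposition is invalid.

No — bags containing vertex d are not connected in the tree.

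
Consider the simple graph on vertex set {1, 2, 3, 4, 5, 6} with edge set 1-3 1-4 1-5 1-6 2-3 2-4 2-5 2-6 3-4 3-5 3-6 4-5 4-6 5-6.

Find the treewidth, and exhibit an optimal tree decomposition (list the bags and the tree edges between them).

Every bag has size at most 5, so the width is 5 − 1 = 4 and tw(G) ≤ 4. For the lower bound, the 5 vertices {1, 3, 4, 5, 6} are pairwise adjacent, and any tree decomposition puts a clique entirely inside one bag — forcing width ≥ 4. Combining the bounds, tw(G) = 4.

Treewidth 4.
One such decomposition:
Bags: B1 = {2, 3, 4, 5, 6}  B2 = {1, 3, 4, 5, 6}
Tree: B1–B2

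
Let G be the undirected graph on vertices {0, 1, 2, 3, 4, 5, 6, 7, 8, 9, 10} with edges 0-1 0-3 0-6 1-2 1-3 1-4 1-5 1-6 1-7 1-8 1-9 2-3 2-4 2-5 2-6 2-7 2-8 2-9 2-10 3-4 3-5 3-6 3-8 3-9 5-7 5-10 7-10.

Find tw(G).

3

A width-3 tree decomposition is:
Bags: B1 = {1, 2, 3, 4}  B2 = {1, 2, 3, 9}  B3 = {1, 2, 3, 6}  B4 = {1, 2, 3, 5}  B5 = {0, 1, 3, 6}  B6 = {1, 2, 3, 8}  B7 = {1, 2, 5, 7}  B8 = {2, 5, 7, 10}
Tree: B1–B2, B1–B3, B1–B4, B3–B5, B3–B6, B4–B7, B7–B8
The largest bag has 4 vertices, giving width 3; this decomposition certifies tw(G) ≤ 3. On the other hand G contains the 4-clique {0, 1, 3, 6}. A clique must lie in a single bag of any decomposition, so no decomposition can have width below 3. The upper and lower bounds meet at 3, so that is the treewidth.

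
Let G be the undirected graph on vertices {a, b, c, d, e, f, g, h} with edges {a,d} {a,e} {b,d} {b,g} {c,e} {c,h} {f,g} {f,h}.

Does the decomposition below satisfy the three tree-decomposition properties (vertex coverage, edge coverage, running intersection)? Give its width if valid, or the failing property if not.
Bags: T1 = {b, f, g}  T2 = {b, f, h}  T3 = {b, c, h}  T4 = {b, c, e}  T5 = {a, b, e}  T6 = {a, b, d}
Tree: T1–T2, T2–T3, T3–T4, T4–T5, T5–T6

Yes; width 2.

Every vertex of G appears in some bag (union = {a, b, c, d, e, f, g, h}); every edge is covered by a bag; and for each vertex v the set of bags containing v is connected in the bag tree. The decomposition is therefore valid. The largest bag has 3 vertices, so the width is 2.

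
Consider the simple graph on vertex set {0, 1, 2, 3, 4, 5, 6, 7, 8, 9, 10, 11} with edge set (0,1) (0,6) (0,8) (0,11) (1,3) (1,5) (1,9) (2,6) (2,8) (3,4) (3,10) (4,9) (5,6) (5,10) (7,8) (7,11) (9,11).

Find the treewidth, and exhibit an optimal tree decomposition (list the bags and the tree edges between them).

Treewidth 3.
One such decomposition:
Bags: B1 = {2, 7, 8, 11}  B2 = {0, 2, 8, 11}  B3 = {0, 2, 6, 11}  B4 = {0, 6, 9, 11}  B5 = {0, 1, 6, 9}  B6 = {1, 5, 6, 9}  B7 = {1, 4, 5, 9}  B8 = {1, 3, 4, 5}  B9 = {3, 4, 5, 10}
Tree: B1–B2, B2–B3, B3–B4, B4–B5, B5–B6, B6–B7, B7–B8, B8–B9

Each bag holds 4 vertices, so the decomposition has width 3, which upper-bounds the treewidth. For the lower bound: the 4 vertex sets {2,7,8}, {11}, {0}, {1,5,6,9} are disjoint, each induces a connected subgraph, and every pair is joined by at least one edge of G. Contracting each set to a single vertex therefore yields K_{4} as a minor, and since treewidth is minor-monotone, tw(G) ≥ tw(K_{4}) = 3. Therefore the treewidth is 3.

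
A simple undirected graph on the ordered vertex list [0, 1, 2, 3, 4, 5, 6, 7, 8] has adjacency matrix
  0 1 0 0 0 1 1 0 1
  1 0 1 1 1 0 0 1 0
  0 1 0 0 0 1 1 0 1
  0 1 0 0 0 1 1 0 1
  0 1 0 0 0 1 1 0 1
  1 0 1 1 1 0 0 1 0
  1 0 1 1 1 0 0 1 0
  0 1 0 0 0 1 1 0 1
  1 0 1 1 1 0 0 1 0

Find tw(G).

4

A width-4 tree decomposition is:
Bags: B1 = {1, 5, 6, 7, 8}  B2 = {1, 2, 5, 6, 8}  B3 = {0, 1, 5, 6, 8}  B4 = {1, 3, 5, 6, 8}  B5 = {1, 4, 5, 6, 8}
Tree: B1–B2, B2–B3, B3–B4, B4–B5
Each bag holds 5 vertices, so the decomposition has width 4, which upper-bounds the treewidth. For the lower bound: the 5 vertex sets {7,8}, {2,5}, {0,6}, {1}, {3} are disjoint, each induces a connected subgraph, and every pair is joined by at least one edge of G. Contracting each set to a single vertex therefore yields K_{5} as a minor, and since treewidth is minor-monotone, tw(G) ≥ tw(K_{5}) = 4. Combining the bounds, tw(G) = 4.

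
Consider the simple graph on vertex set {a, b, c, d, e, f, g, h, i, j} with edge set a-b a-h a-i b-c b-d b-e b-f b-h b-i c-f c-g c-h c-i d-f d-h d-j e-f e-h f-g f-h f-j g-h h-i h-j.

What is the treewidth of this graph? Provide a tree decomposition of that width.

The largest bag has 4 vertices, giving width 3; this decomposition certifies tw(G) ≤ 3. On the other hand G contains the 4-clique {a, b, h, i}. A clique must lie in a single bag of any decomposition, so no decomposition can have width below 3. Therefore the treewidth is 3.

Treewidth 3.
One such decomposition:
Bags: B1 = {b, d, f, h}  B2 = {b, e, f, h}  B3 = {b, c, f, h}  B4 = {b, c, h, i}  B5 = {c, f, g, h}  B6 = {a, b, h, i}  B7 = {d, f, h, j}
Tree: B1–B2, B1–B3, B3–B4, B3–B5, B4–B6, B1–B7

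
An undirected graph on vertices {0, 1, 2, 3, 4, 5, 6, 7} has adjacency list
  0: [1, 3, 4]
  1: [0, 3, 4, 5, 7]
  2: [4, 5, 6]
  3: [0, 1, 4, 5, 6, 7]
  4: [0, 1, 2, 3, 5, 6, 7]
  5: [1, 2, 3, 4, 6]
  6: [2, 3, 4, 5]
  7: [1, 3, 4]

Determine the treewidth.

3

A width-3 tree decomposition is:
Bags: B1 = {1, 3, 4, 5}  B2 = {3, 4, 5, 6}  B3 = {0, 1, 3, 4}  B4 = {1, 3, 4, 7}  B5 = {2, 4, 5, 6}
Tree: B1–B2, B1–B3, B1–B4, B2–B5
The largest bag has 4 vertices, giving width 3; this decomposition certifies tw(G) ≤ 3. For the lower bound, the 4 vertices {2, 4, 5, 6} are pairwise adjacent, and any tree decomposition puts a clique entirely inside one bag — forcing width ≥ 3. Therefore the treewidth is 3.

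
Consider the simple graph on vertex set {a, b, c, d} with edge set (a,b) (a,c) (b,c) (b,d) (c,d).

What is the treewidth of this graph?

2

A width-2 tree decomposition is:
Bags: B1 = {b, c, d}  B2 = {a, b, c}
Tree: B1–B2
The largest bag has 3 vertices, giving width 2; this decomposition certifies tw(G) ≤ 2. On the other hand G contains the 3-clique {b, c, d}. A clique must lie in a single bag of any decomposition, so no decomposition can have width below 2. Combining the bounds, tw(G) = 2.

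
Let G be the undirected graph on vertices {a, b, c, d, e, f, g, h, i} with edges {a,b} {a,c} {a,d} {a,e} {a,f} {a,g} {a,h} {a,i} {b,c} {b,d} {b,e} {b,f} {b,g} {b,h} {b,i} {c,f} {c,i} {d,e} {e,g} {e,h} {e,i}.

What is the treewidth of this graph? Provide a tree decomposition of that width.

Treewidth 3.
Bags: B1 = {a, b, e, h}  B2 = {a, b, e, i}  B3 = {a, b, e, g}  B4 = {a, b, c, i}  B5 = {a, b, c, f}  B6 = {a, b, d, e}
Tree: B1–B2, B2–B3, B2–B4, B4–B5, B2–B6

Every bag has size at most 4, so the width is 4 − 1 = 3 and tw(G) ≤ 3. On the other hand G contains the 4-clique {a, b, d, e}. A clique must lie in a single bag of any decomposition, so no decomposition can have width below 3. Hence tw(G) = 3 exactly.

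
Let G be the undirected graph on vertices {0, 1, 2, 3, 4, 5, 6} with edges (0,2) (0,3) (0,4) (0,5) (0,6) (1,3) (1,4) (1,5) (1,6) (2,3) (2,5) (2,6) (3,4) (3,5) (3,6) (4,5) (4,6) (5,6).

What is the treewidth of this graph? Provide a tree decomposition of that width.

Treewidth 4.
One such decomposition:
Bags: B1 = {0, 3, 4, 5, 6}  B2 = {0, 2, 3, 5, 6}  B3 = {1, 3, 4, 5, 6}
Tree: B1–B2, B1–B3

Every bag has size at most 5, so the width is 5 − 1 = 4 and tw(G) ≤ 4. For the lower bound, the 5 vertices {0, 2, 3, 5, 6} are pairwise adjacent, and any tree decomposition puts a clique entirely inside one bag — forcing width ≥ 4. The upper and lower bounds meet at 4, so that is the treewidth.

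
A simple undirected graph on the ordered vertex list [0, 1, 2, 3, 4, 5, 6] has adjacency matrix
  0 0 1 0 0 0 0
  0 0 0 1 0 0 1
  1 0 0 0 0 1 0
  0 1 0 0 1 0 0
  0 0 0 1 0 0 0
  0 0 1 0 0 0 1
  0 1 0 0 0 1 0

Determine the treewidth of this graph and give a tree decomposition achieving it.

Treewidth 1.
One optimal decomposition is:
Bags: B1 = {3, 4}  B2 = {1, 3}  B3 = {1, 6}  B4 = {5, 6}  B5 = {2, 5}  B6 = {0, 2}
Tree: B1–B2, B2–B3, B3–B4, B4–B5, B5–B6

Every bag has size at most 2, so the width is 2 − 1 = 1 and tw(G) ≤ 1. Any graph with an edge has treewidth ≥ 1, and G has the edge 4–3. Therefore the treewidth is 1.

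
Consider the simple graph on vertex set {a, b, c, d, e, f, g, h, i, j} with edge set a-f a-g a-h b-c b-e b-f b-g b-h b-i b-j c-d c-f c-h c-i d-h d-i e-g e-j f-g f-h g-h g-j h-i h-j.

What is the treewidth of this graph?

3

A width-3 tree decomposition is:
Bags: B1 = {b, f, g, h}  B2 = {b, g, h, j}  B3 = {b, c, f, h}  B4 = {b, c, h, i}  B5 = {b, e, g, j}  B6 = {a, f, g, h}  B7 = {c, d, h, i}
Tree: B1–B2, B1–B3, B3–B4, B2–B5, B1–B6, B4–B7
The largest bag has 4 vertices, giving width 3; this decomposition certifies tw(G) ≤ 3. Conversely, {b, e, g, j} is a clique of size 4, and the vertices of any clique must share a bag in every tree decomposition; so some bag has ≥ 4 vertices and tw(G) ≥ 3. Hence tw(G) = 3 exactly.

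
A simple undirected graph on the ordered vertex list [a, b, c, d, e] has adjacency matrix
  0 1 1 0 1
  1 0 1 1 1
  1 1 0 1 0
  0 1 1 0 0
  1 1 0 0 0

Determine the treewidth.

2

A width-2 tree decomposition is:
Bags: B1 = {a, b, e}  B2 = {a, b, c}  B3 = {b, c, d}
Tree: B1–B2, B2–B3
Every bag has size at most 3, so the width is 3 − 1 = 2 and tw(G) ≤ 2. On the other hand G contains the 3-clique {a, b, e}. A clique must lie in a single bag of any decomposition, so no decomposition can have width below 2. The upper and lower bounds meet at 2, so that is the treewidth.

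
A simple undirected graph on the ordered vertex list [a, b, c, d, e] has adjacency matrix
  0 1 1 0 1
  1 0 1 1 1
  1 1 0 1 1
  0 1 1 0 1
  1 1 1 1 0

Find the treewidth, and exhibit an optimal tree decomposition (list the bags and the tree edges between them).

Treewidth 3.
One optimal decomposition is:
Bags: B1 = {a, b, c, e}  B2 = {b, c, d, e}
Tree: B1–B2

Each bag holds 4 vertices, so the decomposition has width 3, which upper-bounds the treewidth. Conversely, {b, c, d, e} is a clique of size 4, and the vertices of any clique must share a bag in every tree decomposition; so some bag has ≥ 4 vertices and tw(G) ≥ 3. The upper and lower bounds meet at 3, so that is the treewidth.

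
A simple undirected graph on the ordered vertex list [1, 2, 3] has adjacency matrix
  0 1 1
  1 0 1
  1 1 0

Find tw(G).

2

A width-2 tree decomposition is:
Bags: B1 = {1, 2, 3}
Tree: (single bag)
A single bag containing all 3 vertices is trivially a valid decomposition of width 2. Conversely, {1, 2, 3} is a clique of size 3, and the vertices of any clique must share a bag in every tree decomposition; so some bag has ≥ 3 vertices and tw(G) ≥ 2. Hence tw(G) = 2 exactly.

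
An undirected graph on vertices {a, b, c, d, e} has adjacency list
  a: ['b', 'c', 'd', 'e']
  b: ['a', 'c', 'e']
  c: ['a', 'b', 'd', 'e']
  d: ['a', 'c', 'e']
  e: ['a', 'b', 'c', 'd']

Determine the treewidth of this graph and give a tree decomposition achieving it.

The largest bag has 4 vertices, giving width 3; this decomposition certifies tw(G) ≤ 3. Conversely, {a, c, d, e} is a clique of size 4, and the vertices of any clique must share a bag in every tree decomposition; so some bag has ≥ 4 vertices and tw(G) ≥ 3. Therefore the treewidth is 3.

Treewidth 3.
One such decomposition:
Bags: B1 = {a, c, d, e}  B2 = {a, b, c, e}
Tree: B1–B2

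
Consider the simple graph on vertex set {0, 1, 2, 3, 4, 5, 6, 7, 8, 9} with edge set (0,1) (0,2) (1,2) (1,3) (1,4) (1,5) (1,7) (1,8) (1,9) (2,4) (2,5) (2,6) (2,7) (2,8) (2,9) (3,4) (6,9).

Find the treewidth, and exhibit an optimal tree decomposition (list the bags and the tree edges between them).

Treewidth 2.
Bags: B1 = {1, 2, 4}  B2 = {1, 2, 7}  B3 = {1, 2, 9}  B4 = {2, 6, 9}  B5 = {1, 3, 4}  B6 = {0, 1, 2}  B7 = {1, 2, 5}  B8 = {1, 2, 8}
Tree: B1–B2, B2–B3, B3–B4, B1–B5, B3–B6, B6–B7, B6–B8

The largest bag has 3 vertices, giving width 2; this decomposition certifies tw(G) ≤ 2. For the lower bound, the 3 vertices {0, 1, 2} are pairwise adjacent, and any tree decomposition puts a clique entirely inside one bag — forcing width ≥ 2. The upper and lower bounds meet at 2, so that is the treewidth.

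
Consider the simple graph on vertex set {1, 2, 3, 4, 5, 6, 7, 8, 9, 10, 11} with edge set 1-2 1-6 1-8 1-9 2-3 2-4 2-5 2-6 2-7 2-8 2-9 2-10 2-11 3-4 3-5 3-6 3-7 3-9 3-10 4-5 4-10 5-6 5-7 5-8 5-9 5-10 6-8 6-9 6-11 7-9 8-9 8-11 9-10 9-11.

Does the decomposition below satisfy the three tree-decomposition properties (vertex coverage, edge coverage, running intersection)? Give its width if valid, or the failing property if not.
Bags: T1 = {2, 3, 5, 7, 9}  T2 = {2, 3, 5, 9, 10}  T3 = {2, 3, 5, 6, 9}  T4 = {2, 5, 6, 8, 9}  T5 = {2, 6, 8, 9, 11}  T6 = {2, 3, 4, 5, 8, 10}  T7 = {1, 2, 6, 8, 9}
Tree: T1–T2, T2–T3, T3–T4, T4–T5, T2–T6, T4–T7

No — bags containing vertex 8 are not connected in the tree.

A tree decomposition must satisfy three properties: every vertex lies in some bag; for every edge, both endpoints lie together in some bag; and for every vertex, the bags containing it form a connected subtree. Here bags containing vertex 8 are not connected in the tree, so the decomposition is invalid.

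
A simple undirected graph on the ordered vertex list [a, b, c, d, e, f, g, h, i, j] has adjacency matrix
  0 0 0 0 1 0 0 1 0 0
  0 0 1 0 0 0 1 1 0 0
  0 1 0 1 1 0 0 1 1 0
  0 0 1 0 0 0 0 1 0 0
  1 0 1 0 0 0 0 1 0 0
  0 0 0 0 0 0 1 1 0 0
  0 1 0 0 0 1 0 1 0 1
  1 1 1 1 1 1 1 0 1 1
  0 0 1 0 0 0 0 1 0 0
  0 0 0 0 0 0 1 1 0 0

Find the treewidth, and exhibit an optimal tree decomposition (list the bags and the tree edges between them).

Each bag holds 3 vertices, so the decomposition has width 2, which upper-bounds the treewidth. For the lower bound, the 3 vertices {f, g, h} are pairwise adjacent, and any tree decomposition puts a clique entirely inside one bag — forcing width ≥ 2. Therefore the treewidth is 2.

Treewidth 2.
One such decomposition:
Bags: B1 = {c, h, i}  B2 = {c, e, h}  B3 = {b, c, h}  B4 = {b, g, h}  B5 = {c, d, h}  B6 = {f, g, h}  B7 = {a, e, h}  B8 = {g, h, j}
Tree: B1–B2, B2–B3, B3–B4, B1–B5, B4–B6, B2–B7, B6–B8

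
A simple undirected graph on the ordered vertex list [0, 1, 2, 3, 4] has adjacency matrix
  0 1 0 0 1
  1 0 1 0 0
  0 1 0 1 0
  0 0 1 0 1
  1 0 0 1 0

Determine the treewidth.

2

A width-2 tree decomposition is:
Bags: B1 = {0, 3, 4}  B2 = {0, 2, 3}  B3 = {0, 1, 2}
Tree: B1–B2, B2–B3
Every bag has size at most 3, so the width is 3 − 1 = 2 and tw(G) ≤ 2. The edges 0–4–3–2–1–0 form a cycle, so G is not a tree and its treewidth is at least 2. Hence tw(G) = 2 exactly.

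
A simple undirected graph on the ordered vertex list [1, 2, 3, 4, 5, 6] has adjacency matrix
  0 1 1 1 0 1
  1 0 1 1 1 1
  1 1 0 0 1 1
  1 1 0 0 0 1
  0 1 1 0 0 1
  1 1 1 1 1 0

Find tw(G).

A width-3 tree decomposition is:
Bags: B1 = {1, 2, 4, 6}  B2 = {1, 2, 3, 6}  B3 = {2, 3, 5, 6}
Tree: B1–B2, B2–B3
Every bag has size at most 4, so the width is 4 − 1 = 3 and tw(G) ≤ 3. Conversely, {1, 2, 3, 6} is a clique of size 4, and the vertices of any clique must share a bag in every tree decomposition; so some bag has ≥ 4 vertices and tw(G) ≥ 3. The upper and lower bounds meet at 3, so that is the treewidth.

3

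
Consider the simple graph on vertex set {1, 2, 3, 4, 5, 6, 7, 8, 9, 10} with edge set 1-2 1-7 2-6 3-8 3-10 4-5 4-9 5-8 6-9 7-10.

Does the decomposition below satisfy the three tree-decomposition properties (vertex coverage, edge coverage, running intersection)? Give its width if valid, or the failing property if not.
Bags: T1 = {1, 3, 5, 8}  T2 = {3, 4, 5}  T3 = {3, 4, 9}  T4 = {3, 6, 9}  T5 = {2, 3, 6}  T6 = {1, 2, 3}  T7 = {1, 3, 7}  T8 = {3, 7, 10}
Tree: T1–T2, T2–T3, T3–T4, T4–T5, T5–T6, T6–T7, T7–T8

A tree decomposition must satisfy three properties: every vertex lies in some bag; for every edge, both endpoints lie together in some bag; and for every vertex, the bags containing it form a connected subtree. Here bags containing vertex 1 are not connected in the tree, so the decomposition is invalid.

No — bags containing vertex 1 are not connected in the tree.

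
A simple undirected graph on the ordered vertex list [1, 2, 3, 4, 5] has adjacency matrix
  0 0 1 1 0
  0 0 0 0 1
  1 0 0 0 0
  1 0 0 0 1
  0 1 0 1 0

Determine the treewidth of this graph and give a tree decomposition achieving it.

Treewidth 1.
One such decomposition:
Bags: B1 = {2, 5}  B2 = {4, 5}  B3 = {1, 4}  B4 = {1, 3}
Tree: B1–B2, B2–B3, B3–B4

The largest bag has 2 vertices, giving width 1; this decomposition certifies tw(G) ≤ 1. Since G has at least one edge (e.g. 2–5), it is not an edgeless graph, so tw(G) ≥ 1. The upper and lower bounds meet at 1, so that is the treewidth.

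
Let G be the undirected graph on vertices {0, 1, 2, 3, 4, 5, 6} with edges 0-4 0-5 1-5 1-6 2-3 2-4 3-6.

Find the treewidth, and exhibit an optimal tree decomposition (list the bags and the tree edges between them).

Treewidth 2.
One optimal decomposition is:
Bags: B1 = {1, 3, 6}  B2 = {1, 2, 3}  B3 = {1, 2, 4}  B4 = {0, 1, 4}  B5 = {0, 1, 5}
Tree: B1–B2, B2–B3, B3–B4, B4–B5

Every bag has size at most 3, so the width is 3 − 1 = 2 and tw(G) ≤ 2. The edges 1–6–3–2–4–0–5–1 form a cycle, so G is not a tree and its treewidth is at least 2. The upper and lower bounds meet at 2, so that is the treewidth.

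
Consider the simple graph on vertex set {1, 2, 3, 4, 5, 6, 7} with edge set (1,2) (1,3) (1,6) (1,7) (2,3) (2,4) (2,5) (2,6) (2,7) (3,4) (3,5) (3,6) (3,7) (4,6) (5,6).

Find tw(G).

A width-3 tree decomposition is:
Bags: B1 = {1, 2, 3, 6}  B2 = {2, 3, 5, 6}  B3 = {2, 3, 4, 6}  B4 = {1, 2, 3, 7}
Tree: B1–B2, B2–B3, B1–B4
The largest bag has 4 vertices, giving width 3; this decomposition certifies tw(G) ≤ 3. Conversely, {1, 2, 3, 6} is a clique of size 4, and the vertices of any clique must share a bag in every tree decomposition; so some bag has ≥ 4 vertices and tw(G) ≥ 3. The upper and lower bounds meet at 3, so that is the treewidth.

3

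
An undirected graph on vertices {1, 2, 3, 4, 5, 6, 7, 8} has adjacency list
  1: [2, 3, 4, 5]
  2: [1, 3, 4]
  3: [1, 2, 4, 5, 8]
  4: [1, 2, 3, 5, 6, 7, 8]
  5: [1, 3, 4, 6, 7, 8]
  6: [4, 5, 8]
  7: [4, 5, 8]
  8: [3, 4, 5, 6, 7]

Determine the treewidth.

3

A width-3 tree decomposition is:
Bags: B1 = {3, 4, 5, 8}  B2 = {4, 5, 7, 8}  B3 = {1, 3, 4, 5}  B4 = {4, 5, 6, 8}  B5 = {1, 2, 3, 4}
Tree: B1–B2, B1–B3, B2–B4, B3–B5
Every bag has size at most 4, so the width is 4 − 1 = 3 and tw(G) ≤ 3. For the lower bound, the 4 vertices {1, 2, 3, 4} are pairwise adjacent, and any tree decomposition puts a clique entirely inside one bag — forcing width ≥ 3. The upper and lower bounds meet at 3, so that is the treewidth.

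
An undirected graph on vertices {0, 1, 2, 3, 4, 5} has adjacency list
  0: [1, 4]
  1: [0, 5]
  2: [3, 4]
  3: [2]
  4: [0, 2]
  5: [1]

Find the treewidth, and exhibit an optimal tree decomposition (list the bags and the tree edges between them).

Treewidth 1.
One such decomposition:
Bags: B1 = {2, 3}  B2 = {2, 4}  B3 = {0, 4}  B4 = {0, 1}  B5 = {1, 5}
Tree: B1–B2, B2–B3, B3–B4, B4–B5

Every bag has size at most 2, so the width is 2 − 1 = 1 and tw(G) ≤ 1. Since G has at least one edge (e.g. 3–2), it is not an edgeless graph, so tw(G) ≥ 1. Hence tw(G) = 1 exactly.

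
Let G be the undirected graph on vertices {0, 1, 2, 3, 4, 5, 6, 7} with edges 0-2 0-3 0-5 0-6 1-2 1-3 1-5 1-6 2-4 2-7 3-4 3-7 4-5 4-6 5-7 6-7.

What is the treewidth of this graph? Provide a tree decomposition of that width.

Treewidth 4.
One such decomposition:
Bags: B1 = {0, 1, 4, 6, 7}  B2 = {0, 1, 3, 4, 7}  B3 = {0, 1, 4, 5, 7}  B4 = {0, 1, 2, 4, 7}
Tree: B1–B2, B2–B3, B3–B4

Every bag has size at most 5, so the width is 5 − 1 = 4 and tw(G) ≤ 4. For the lower bound: the 5 vertex sets {4,6}, {3,7}, {0,5}, {1}, {2} are disjoint, each induces a connected subgraph, and every pair is joined by at least one edge of G. Contracting each set to a single vertex therefore yields K_{5} as a minor, and since treewidth is minor-monotone, tw(G) ≥ tw(K_{5}) = 4. Hence tw(G) = 4 exactly.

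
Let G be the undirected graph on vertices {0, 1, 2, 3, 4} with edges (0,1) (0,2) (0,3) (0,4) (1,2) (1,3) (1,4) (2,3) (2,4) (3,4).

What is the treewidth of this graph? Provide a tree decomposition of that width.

A single bag containing all 5 vertices is trivially a valid decomposition of width 4. For the lower bound, the 5 vertices {0, 1, 2, 3, 4} are pairwise adjacent, and any tree decomposition puts a clique entirely inside one bag — forcing width ≥ 4. The upper and lower bounds meet at 4, so that is the treewidth.

Treewidth 4.
Bags: B1 = {0, 1, 2, 3, 4}
Tree: (single bag)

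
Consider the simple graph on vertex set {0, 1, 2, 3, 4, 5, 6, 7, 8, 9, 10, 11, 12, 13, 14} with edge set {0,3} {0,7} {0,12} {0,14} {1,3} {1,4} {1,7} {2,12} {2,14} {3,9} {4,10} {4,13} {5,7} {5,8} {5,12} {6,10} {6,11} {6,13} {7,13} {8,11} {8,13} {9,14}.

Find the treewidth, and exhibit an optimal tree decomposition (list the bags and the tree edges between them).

Treewidth 3.
One optimal decomposition is:
Bags: B1 = {2, 9, 12, 14}  B2 = {0, 9, 12, 14}  B3 = {0, 3, 9, 12}  B4 = {0, 3, 5, 12}  B5 = {0, 3, 5, 7}  B6 = {1, 3, 5, 7}  B7 = {1, 5, 7, 8}  B8 = {1, 7, 8, 13}  B9 = {1, 4, 8, 13}  B10 = {4, 8, 11, 13}  B11 = {4, 6, 11, 13}  B12 = {4, 6, 10, 11}
Tree: B1–B2, B2–B3, B3–B4, B4–B5, B5–B6, B6–B7, B7–B8, B8–B9, B9–B10, B10–B11, B11–B12

The largest bag has 4 vertices, giving width 3; this decomposition certifies tw(G) ≤ 3. For the lower bound: the 4 vertex sets {2,9,14}, {12}, {0}, {1,3,5,7} are disjoint, each induces a connected subgraph, and every pair is joined by at least one edge of G. Contracting each set to a single vertex therefore yields K_{4} as a minor, and since treewidth is minor-monotone, tw(G) ≥ tw(K_{4}) = 3. Hence tw(G) = 3 exactly.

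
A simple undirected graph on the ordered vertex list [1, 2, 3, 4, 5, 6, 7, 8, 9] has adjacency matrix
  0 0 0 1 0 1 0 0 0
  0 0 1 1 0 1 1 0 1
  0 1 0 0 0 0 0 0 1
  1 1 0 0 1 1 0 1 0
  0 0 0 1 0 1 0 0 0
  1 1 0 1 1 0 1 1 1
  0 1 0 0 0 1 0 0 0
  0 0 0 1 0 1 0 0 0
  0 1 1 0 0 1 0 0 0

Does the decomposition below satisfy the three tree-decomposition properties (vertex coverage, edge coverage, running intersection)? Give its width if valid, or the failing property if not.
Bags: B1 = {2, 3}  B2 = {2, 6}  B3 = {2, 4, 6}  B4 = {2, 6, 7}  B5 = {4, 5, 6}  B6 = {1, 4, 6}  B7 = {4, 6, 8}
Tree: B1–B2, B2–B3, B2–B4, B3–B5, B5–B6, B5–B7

No — vertex 9 appears in no bag.

A tree decomposition must satisfy three properties: every vertex lies in some bag; for every edge, both endpoints lie together in some bag; and for every vertex, the bags containing it form a connected subtree. Here vertex 9 appears in no bag, so the decomposition is invalid.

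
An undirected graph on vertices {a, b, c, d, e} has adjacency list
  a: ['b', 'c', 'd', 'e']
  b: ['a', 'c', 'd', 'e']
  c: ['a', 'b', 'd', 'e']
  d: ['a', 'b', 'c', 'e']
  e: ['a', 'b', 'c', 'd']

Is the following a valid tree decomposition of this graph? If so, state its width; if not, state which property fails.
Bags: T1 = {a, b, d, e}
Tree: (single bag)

No — vertex c appears in no bag.

A tree decomposition must satisfy three properties: every vertex lies in some bag; for every edge, both endpoints lie together in some bag; and for every vertex, the bags containing it form a connected subtree. Here vertex c appears in no bag, so the decomposition is invalid.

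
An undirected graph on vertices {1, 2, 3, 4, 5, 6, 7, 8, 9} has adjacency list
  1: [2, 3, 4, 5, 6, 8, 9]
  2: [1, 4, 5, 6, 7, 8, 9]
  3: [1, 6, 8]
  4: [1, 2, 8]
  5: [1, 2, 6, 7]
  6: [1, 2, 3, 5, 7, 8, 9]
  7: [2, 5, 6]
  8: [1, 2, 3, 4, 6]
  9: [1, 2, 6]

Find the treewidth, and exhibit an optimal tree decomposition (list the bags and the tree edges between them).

Treewidth 3.
Bags: B1 = {1, 2, 5, 6}  B2 = {1, 2, 6, 9}  B3 = {1, 2, 6, 8}  B4 = {2, 5, 6, 7}  B5 = {1, 3, 6, 8}  B6 = {1, 2, 4, 8}
Tree: B1–B2, B2–B3, B1–B4, B3–B5, B3–B6

Every bag has size at most 4, so the width is 4 − 1 = 3 and tw(G) ≤ 3. For the lower bound, the 4 vertices {1, 2, 4, 8} are pairwise adjacent, and any tree decomposition puts a clique entirely inside one bag — forcing width ≥ 3. Hence tw(G) = 3 exactly.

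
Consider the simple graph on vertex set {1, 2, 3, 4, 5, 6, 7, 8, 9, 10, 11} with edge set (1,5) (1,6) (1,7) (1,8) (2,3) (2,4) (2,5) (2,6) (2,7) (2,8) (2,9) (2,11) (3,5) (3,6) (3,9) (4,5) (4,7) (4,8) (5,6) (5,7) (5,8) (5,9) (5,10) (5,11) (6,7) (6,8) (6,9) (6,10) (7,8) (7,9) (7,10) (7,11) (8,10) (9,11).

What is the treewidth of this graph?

A width-4 tree decomposition is:
Bags: B1 = {5, 6, 7, 8, 10}  B2 = {2, 5, 6, 7, 8}  B3 = {2, 5, 6, 7, 9}  B4 = {2, 4, 5, 7, 8}  B5 = {2, 3, 5, 6, 9}  B6 = {2, 5, 7, 9, 11}  B7 = {1, 5, 6, 7, 8}
Tree: B1–B2, B2–B3, B2–B4, B3–B5, B3–B6, B1–B7
Each bag holds 5 vertices, so the decomposition has width 4, which upper-bounds the treewidth. Conversely, {2, 3, 5, 6, 9} is a clique of size 5, and the vertices of any clique must share a bag in every tree decomposition; so some bag has ≥ 5 vertices and tw(G) ≥ 4. The upper and lower bounds meet at 4, so that is the treewidth.

4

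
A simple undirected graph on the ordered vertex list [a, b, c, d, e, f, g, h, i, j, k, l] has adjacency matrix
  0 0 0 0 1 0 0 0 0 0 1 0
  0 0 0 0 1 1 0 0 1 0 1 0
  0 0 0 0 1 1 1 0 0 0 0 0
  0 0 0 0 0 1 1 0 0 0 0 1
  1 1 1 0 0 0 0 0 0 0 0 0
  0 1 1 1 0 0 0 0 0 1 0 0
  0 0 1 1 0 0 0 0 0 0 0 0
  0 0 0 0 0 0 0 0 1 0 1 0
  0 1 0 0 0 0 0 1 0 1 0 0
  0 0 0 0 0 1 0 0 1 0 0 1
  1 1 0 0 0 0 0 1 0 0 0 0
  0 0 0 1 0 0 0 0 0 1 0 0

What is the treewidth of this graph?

A width-3 tree decomposition is:
Bags: B1 = {d, g, j, l}  B2 = {d, f, g, j}  B3 = {c, f, g, j}  B4 = {c, f, i, j}  B5 = {b, c, f, i}  B6 = {b, c, e, i}  B7 = {b, e, h, i}  B8 = {b, e, h, k}  B9 = {a, e, h, k}
Tree: B1–B2, B2–B3, B3–B4, B4–B5, B5–B6, B6–B7, B7–B8, B8–B9
Every bag has size at most 4, so the width is 4 − 1 = 3 and tw(G) ≤ 3. For the lower bound: the 4 vertex sets {d,g,l}, {j}, {f}, {b,c,e,i} are disjoint, each induces a connected subgraph, and every pair is joined by at least one edge of G. Contracting each set to a single vertex therefore yields K_{4} as a minor, and since treewidth is minor-monotone, tw(G) ≥ tw(K_{4}) = 3. Therefore the treewidth is 3.

3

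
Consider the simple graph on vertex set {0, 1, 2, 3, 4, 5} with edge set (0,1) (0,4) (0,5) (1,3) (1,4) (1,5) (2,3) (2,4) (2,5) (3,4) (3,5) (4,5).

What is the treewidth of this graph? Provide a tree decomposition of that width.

Treewidth 3.
One optimal decomposition is:
Bags: B1 = {0, 1, 4, 5}  B2 = {1, 3, 4, 5}  B3 = {2, 3, 4, 5}
Tree: B1–B2, B2–B3

The largest bag has 4 vertices, giving width 3; this decomposition certifies tw(G) ≤ 3. For the lower bound, the 4 vertices {0, 1, 4, 5} are pairwise adjacent, and any tree decomposition puts a clique entirely inside one bag — forcing width ≥ 3. Therefore the treewidth is 3.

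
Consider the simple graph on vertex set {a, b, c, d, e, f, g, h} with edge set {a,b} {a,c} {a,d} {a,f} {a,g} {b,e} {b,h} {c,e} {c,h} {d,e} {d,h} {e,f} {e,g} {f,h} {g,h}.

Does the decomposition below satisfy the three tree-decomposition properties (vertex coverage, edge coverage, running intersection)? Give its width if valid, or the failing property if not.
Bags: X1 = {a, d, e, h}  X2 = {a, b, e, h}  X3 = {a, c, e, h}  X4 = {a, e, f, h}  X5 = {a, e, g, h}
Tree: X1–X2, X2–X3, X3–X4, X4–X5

Checking the three conditions: (i) the bags cover all of {a, b, c, d, e, f, g, h}; (ii) for each edge, some bag contains both endpoints; (iii) the bags containing any fixed vertex form a subtree. All hold, so the decomposition is valid with width 4 − 1 = 3.

Yes; width 3.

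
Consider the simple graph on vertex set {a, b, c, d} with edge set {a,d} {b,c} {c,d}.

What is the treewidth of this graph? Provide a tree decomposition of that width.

Each bag holds 2 vertices, so the decomposition has width 1, which upper-bounds the treewidth. Since G has at least one edge (e.g. c–d), it is not an edgeless graph, so tw(G) ≥ 1. Combining the bounds, tw(G) = 1.

Treewidth 1.
One such decomposition:
Bags: B1 = {c, d}  B2 = {a, d}  B3 = {b, c}
Tree: B1–B2, B1–B3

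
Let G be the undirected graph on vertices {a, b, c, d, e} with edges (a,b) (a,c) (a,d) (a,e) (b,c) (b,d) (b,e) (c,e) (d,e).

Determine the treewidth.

A width-3 tree decomposition is:
Bags: B1 = {a, b, c, e}  B2 = {a, b, d, e}
Tree: B1–B2
Every bag has size at most 4, so the width is 4 − 1 = 3 and tw(G) ≤ 3. Conversely, {a, b, d, e} is a clique of size 4, and the vertices of any clique must share a bag in every tree decomposition; so some bag has ≥ 4 vertices and tw(G) ≥ 3. Combining the bounds, tw(G) = 3.

3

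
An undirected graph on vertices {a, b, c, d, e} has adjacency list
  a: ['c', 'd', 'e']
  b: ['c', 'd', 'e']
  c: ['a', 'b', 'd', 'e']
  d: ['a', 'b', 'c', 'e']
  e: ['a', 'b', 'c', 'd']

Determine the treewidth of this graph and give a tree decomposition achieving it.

Each bag holds 4 vertices, so the decomposition has width 3, which upper-bounds the treewidth. Conversely, {a, c, d, e} is a clique of size 4, and the vertices of any clique must share a bag in every tree decomposition; so some bag has ≥ 4 vertices and tw(G) ≥ 3. The upper and lower bounds meet at 3, so that is the treewidth.

Treewidth 3.
Bags: B1 = {a, c, d, e}  B2 = {b, c, d, e}
Tree: B1–B2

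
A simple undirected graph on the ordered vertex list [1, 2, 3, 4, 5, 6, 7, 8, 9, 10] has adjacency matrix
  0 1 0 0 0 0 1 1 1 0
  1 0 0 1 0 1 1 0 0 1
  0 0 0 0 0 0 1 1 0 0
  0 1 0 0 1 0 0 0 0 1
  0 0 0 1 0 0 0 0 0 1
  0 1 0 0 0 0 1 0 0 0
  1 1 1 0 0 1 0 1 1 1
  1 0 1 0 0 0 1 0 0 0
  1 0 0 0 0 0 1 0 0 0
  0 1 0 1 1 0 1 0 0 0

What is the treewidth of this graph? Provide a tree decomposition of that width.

Treewidth 2.
One optimal decomposition is:
Bags: B1 = {1, 7, 8}  B2 = {3, 7, 8}  B3 = {1, 2, 7}  B4 = {2, 7, 10}  B5 = {2, 6, 7}  B6 = {2, 4, 10}  B7 = {4, 5, 10}  B8 = {1, 7, 9}
Tree: B1–B2, B1–B3, B3–B4, B3–B5, B4–B6, B6–B7, B3–B8

Every bag has size at most 3, so the width is 3 − 1 = 2 and tw(G) ≤ 2. On the other hand G contains the 3-clique {2, 4, 10}. A clique must lie in a single bag of any decomposition, so no decomposition can have width below 2. Hence tw(G) = 2 exactly.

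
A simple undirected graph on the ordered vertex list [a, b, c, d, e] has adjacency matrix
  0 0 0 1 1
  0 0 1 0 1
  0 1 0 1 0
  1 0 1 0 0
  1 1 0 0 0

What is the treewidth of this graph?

A width-2 tree decomposition is:
Bags: B1 = {b, c, d}  B2 = {b, d, e}  B3 = {a, d, e}
Tree: B1–B2, B2–B3
Every bag has size at most 3, so the width is 3 − 1 = 2 and tw(G) ≤ 2. The edges d–c–b–e–a–d form a cycle, so G is not a tree and its treewidth is at least 2. Combining the bounds, tw(G) = 2.

2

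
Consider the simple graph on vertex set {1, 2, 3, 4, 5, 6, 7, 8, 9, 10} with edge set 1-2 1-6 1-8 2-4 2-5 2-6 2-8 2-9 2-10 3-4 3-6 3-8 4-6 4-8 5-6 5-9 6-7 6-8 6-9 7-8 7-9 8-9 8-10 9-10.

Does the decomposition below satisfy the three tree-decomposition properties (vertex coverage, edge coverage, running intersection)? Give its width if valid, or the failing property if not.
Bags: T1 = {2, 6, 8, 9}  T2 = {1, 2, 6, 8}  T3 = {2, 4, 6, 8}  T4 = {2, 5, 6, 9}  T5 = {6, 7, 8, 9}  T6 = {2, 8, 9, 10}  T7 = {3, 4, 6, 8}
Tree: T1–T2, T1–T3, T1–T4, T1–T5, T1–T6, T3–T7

Vertex coverage: the bags together contain {1, 2, 3, 4, 5, 6, 7, 8, 9, 10}, the full vertex set. Edge coverage: each edge of G has both endpoints in at least one bag. Running intersection: for every vertex, the bags containing it form a connected subtree. All three properties hold, so this is a valid tree decomposition of width max|bag| − 1 = 3, and hence tw(G) ≤ 3.

Yes; width 3.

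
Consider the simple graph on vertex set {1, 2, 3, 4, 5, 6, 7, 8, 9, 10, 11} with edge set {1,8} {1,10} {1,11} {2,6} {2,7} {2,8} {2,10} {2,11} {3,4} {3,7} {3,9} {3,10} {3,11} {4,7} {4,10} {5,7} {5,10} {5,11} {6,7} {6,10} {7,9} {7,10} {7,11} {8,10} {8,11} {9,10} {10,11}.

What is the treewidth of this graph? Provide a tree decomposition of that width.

The largest bag has 4 vertices, giving width 3; this decomposition certifies tw(G) ≤ 3. Conversely, {1, 8, 10, 11} is a clique of size 4, and the vertices of any clique must share a bag in every tree decomposition; so some bag has ≥ 4 vertices and tw(G) ≥ 3. Combining the bounds, tw(G) = 3.

Treewidth 3.
Bags: B1 = {2, 7, 10, 11}  B2 = {2, 8, 10, 11}  B3 = {3, 7, 10, 11}  B4 = {3, 7, 9, 10}  B5 = {1, 8, 10, 11}  B6 = {2, 6, 7, 10}  B7 = {3, 4, 7, 10}  B8 = {5, 7, 10, 11}
Tree: B1–B2, B1–B3, B3–B4, B2–B5, B1–B6, B3–B7, B1–B8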